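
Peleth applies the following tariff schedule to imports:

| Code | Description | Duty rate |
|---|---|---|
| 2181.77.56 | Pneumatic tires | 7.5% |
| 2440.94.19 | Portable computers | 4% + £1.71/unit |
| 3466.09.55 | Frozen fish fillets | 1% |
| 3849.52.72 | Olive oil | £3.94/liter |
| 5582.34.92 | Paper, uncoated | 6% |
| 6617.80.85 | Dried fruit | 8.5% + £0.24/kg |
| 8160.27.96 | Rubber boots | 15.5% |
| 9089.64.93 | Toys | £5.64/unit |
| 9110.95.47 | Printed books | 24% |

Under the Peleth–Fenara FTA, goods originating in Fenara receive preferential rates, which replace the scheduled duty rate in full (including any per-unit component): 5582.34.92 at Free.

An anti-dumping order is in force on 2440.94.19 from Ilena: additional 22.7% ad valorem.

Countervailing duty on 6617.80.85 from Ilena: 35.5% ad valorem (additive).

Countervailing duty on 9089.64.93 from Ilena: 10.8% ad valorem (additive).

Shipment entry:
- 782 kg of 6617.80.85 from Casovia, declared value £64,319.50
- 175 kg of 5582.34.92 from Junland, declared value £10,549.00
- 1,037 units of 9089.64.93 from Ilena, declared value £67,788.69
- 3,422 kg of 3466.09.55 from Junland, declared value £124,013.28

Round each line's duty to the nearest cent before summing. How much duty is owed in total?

£20,697.77

Line 1 (6617.80.85, Casovia, 782 kg, £64,319.50):
Base rate for 6617.80.85 is 8.5% + £0.24/kg.
The additional-duty order on 6617.80.85 targets Ilena, not Casovia; it does not apply.
Duty = £64,319.50 × 8.5% + 782 × £0.24 = £5,654.84.
Line 2 (5582.34.92, Junland, 175 kg, £10,549.00):
Base rate for 5582.34.92 is 6%.
5582.34.92 has an FTA preferential rate, but origin Junland is not Fenara; base rate stands.
Duty = £10,549.00 × 6% = £632.94.
Line 3 (9089.64.93, Ilena, 1,037 units, £67,788.69):
Base rate for 9089.64.93 is £5.64/unit.
Additional duty on 9089.64.93 from Ilena: +10.8% ad valorem. Applied ad valorem rate = 10.8%.
Duty = £67,788.69 × 10.8% + 1,037 × £5.64 = £13,169.86.
Line 4 (3466.09.55, Junland, 3,422 kg, £124,013.28):
Base rate for 3466.09.55 is 1%.
Duty = £124,013.28 × 1% = £1,240.13.
Total = £5,654.84 + £632.94 + £13,169.86 + £1,240.13 = £20,697.77.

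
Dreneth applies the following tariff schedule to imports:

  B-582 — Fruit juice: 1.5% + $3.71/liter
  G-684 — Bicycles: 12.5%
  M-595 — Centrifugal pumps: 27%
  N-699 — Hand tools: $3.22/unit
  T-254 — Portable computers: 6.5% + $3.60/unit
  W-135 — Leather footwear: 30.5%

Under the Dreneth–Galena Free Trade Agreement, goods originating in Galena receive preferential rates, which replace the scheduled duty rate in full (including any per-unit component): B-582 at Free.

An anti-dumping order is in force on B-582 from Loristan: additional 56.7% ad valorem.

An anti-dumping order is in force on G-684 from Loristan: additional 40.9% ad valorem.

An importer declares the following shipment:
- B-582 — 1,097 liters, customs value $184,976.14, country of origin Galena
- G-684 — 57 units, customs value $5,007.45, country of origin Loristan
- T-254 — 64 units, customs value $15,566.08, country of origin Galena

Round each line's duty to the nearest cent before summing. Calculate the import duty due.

Line 1 (B-582, Galena, 1,097 liters, $184,976.14):
Base rate for B-582 is 1.5% + $3.71/liter.
Origin Galena qualifies under the Dreneth–Galena agreement and B-582 is covered: preferential rate Free applies instead.
The additional-duty order on B-582 targets Loristan, not Galena; it does not apply.
Duty = $184,976.14 × 0% = $0.00.
Line 2 (G-684, Loristan, 57 units, $5,007.45):
Base rate for G-684 is 12.5%.
Additional duty on G-684 from Loristan: +40.9%. Applied ad valorem rate: 12.5% + 40.9% = 53.4%.
Duty = $5,007.45 × 53.4% = $2,673.98.
Line 3 (T-254, Galena, 64 units, $15,566.08):
Base rate for T-254 is 6.5% + $3.60/unit.
Origin Galena is the FTA partner but T-254 is not on the preference list; base rate stands.
Duty = $15,566.08 × 6.5% + 64 × $3.60 = $1,242.20.
Total = $0.00 + $2,673.98 + $1,242.20 = $3,916.18.

$3,916.18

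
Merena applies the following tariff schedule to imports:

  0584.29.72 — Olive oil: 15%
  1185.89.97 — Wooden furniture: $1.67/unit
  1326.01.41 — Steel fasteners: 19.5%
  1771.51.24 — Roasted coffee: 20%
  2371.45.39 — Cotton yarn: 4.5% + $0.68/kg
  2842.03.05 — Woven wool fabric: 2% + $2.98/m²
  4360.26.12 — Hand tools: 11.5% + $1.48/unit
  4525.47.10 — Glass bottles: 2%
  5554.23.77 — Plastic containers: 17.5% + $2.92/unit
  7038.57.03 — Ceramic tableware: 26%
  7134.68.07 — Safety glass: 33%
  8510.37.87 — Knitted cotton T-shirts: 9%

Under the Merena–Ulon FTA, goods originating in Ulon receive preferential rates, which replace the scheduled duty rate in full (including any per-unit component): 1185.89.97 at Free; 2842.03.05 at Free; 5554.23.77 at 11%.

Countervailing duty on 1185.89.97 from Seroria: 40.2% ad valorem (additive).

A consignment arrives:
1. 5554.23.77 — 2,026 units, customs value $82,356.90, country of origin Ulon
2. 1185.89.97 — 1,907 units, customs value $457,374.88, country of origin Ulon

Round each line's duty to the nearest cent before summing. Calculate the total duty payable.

$9,059.26

Line 1 (5554.23.77, Ulon, 2,026 units, $82,356.90):
Base rate for 5554.23.77 is 17.5% + $2.92/unit.
Origin Ulon qualifies under the Merena–Ulon agreement and 5554.23.77 is covered: preferential rate 11% applies instead.
Duty = $82,356.90 × 11% = $9,059.26.
Line 2 (1185.89.97, Ulon, 1,907 units, $457,374.88):
Base rate for 1185.89.97 is $1.67/unit.
Origin Ulon qualifies under the Merena–Ulon agreement and 1185.89.97 is covered: preferential rate Free applies instead.
The additional-duty order on 1185.89.97 targets Seroria, not Ulon; it does not apply.
Duty = $457,374.88 × 0% = $0.00.
Total = $9,059.26 + $0.00 = $9,059.26.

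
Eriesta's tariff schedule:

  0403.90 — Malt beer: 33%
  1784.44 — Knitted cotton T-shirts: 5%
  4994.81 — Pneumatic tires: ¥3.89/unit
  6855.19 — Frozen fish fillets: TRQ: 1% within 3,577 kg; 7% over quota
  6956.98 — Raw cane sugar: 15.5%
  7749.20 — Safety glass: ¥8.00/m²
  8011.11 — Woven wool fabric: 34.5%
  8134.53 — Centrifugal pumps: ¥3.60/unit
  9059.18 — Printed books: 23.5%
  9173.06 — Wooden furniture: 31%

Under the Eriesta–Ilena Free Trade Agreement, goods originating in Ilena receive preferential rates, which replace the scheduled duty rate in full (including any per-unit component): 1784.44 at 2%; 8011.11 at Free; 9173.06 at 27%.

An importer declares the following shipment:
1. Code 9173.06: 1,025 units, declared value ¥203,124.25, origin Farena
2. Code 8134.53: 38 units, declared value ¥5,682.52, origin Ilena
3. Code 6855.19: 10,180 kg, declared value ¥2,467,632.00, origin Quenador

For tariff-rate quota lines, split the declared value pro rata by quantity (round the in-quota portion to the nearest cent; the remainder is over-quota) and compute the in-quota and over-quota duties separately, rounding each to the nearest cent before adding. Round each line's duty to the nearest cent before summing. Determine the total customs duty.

¥183,815.67

Line 1 (9173.06, Farena, 1,025 units, ¥203,124.25):
Base rate for 9173.06 is 31%.
9173.06 has an FTA preferential rate, but origin Farena is not Ilena; base rate stands.
Duty = ¥203,124.25 × 31% = ¥62,968.52.
Line 2 (8134.53, Ilena, 38 units, ¥5,682.52):
Base rate for 8134.53 is ¥3.60/unit.
Origin Ilena is the FTA partner but 8134.53 is not on the preference list; base rate stands.
Duty = 38 × ¥3.60 = ¥136.80.
Line 3 (6855.19, Quenador, 10,180 kg, ¥2,467,632.00):
Code 6855.19 is under a tariff-rate quota (threshold 3,577 kg). In-quota: 3,577 kg at 1%; over-quota: 6,603 kg at 7%.
Pro-rata value split: in-quota = ¥2,467,632.00 × 3,577/10,180 = ¥867,064.80; over-quota = ¥2,467,632.00 − ¥867,064.80 = ¥1,600,567.20.
In-quota duty = ¥867,064.80 × 1% = ¥8,670.65. Over-quota duty = ¥1,600,567.20 × 7% = ¥112,039.70.
Line duty = ¥8,670.65 + ¥112,039.70 = ¥120,710.35.
Total = ¥62,968.52 + ¥136.80 + ¥120,710.35 = ¥183,815.67.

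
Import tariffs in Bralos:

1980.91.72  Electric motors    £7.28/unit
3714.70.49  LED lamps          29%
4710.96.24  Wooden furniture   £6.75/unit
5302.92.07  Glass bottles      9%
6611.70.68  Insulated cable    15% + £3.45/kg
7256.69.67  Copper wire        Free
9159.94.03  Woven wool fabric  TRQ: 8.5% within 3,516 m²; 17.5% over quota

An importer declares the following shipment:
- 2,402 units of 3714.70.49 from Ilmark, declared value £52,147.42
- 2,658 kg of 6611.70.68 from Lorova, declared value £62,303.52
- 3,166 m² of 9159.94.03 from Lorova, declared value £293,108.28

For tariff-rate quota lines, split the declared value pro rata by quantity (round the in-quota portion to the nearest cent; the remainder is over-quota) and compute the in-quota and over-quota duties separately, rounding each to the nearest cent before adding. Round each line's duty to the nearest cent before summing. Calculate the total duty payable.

£58,552.58

Line 1 (3714.70.49, Ilmark, 2,402 units, £52,147.42):
Base rate for 3714.70.49 is 29%.
Duty = £52,147.42 × 29% = £15,122.75.
Line 2 (6611.70.68, Lorova, 2,658 kg, £62,303.52):
Base rate for 6611.70.68 is 15% + £3.45/kg.
Duty = £62,303.52 × 15% + 2,658 × £3.45 = £18,515.63.
Line 3 (9159.94.03, Lorova, 3,166 m², £293,108.28):
Code 9159.94.03 is under a tariff-rate quota (threshold 3,516 m²). Quantity 3,166 m² is within the quota, so the in-quota rate 8.5% applies to the full value.
Duty = £293,108.28 × 8.5% = £24,914.20.
Total = £15,122.75 + £18,515.63 + £24,914.20 = £58,552.58.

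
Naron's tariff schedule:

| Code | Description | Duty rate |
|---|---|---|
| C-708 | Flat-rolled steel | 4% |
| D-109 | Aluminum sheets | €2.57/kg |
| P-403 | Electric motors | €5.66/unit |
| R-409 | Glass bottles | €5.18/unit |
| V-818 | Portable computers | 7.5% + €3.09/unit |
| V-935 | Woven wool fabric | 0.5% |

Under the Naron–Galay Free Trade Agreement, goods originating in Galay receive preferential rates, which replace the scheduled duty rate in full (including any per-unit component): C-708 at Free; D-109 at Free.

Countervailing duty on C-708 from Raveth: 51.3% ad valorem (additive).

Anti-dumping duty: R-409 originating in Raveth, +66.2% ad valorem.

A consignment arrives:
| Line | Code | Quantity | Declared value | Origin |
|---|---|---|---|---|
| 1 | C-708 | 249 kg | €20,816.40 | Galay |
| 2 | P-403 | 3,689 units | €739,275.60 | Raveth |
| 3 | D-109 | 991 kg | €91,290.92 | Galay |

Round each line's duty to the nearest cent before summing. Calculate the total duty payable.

€20,879.74

Line 1 (C-708, Galay, 249 kg, €20,816.40):
Base rate for C-708 is 4%.
Origin Galay qualifies under the Naron–Galay agreement and C-708 is covered: preferential rate Free applies instead.
The additional-duty order on C-708 targets Raveth, not Galay; it does not apply.
Duty = €20,816.40 × 0% = €0.00.
Line 2 (P-403, Raveth, 3,689 units, €739,275.60):
Base rate for P-403 is €5.66/unit.
Duty = 3,689 × €5.66 = €20,879.74.
Line 3 (D-109, Galay, 991 kg, €91,290.92):
Base rate for D-109 is €2.57/kg.
Origin Galay qualifies under the Naron–Galay agreement and D-109 is covered: preferential rate Free applies instead.
Duty = €91,290.92 × 0% = €0.00.
Total = €0.00 + €20,879.74 + €0.00 = €20,879.74.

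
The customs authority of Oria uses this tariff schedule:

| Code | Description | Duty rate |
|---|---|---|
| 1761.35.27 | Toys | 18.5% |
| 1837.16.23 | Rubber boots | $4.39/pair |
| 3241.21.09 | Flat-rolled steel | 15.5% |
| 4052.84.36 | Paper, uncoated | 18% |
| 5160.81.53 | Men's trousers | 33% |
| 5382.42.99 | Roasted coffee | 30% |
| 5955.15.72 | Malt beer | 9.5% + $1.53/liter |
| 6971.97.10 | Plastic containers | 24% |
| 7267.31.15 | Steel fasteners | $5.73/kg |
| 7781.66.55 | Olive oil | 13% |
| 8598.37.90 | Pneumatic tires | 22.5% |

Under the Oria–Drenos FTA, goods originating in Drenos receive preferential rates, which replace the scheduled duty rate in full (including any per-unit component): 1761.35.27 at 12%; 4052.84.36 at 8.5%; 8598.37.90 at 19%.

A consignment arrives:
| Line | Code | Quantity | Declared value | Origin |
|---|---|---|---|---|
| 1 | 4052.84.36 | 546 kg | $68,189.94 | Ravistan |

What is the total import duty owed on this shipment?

Line 1 (4052.84.36, Ravistan, 546 kg, $68,189.94):
Base rate for 4052.84.36 is 18%.
4052.84.36 has an FTA preferential rate, but origin Ravistan is not Drenos; base rate stands.
Duty = $68,189.94 × 18% = $12,274.19.

$12,274.19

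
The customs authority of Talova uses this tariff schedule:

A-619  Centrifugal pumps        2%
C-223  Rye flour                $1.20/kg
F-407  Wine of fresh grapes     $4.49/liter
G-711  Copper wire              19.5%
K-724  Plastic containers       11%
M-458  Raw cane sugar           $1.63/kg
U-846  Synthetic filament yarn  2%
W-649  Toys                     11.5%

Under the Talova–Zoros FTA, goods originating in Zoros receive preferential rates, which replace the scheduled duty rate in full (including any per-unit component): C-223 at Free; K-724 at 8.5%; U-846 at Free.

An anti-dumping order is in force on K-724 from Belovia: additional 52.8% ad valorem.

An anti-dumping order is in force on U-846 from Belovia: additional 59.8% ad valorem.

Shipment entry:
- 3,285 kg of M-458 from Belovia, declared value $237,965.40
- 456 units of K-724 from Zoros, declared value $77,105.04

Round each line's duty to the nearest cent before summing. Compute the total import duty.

Line 1 (M-458, Belovia, 3,285 kg, $237,965.40):
Base rate for M-458 is $1.63/kg.
Duty = 3,285 × $1.63 = $5,354.55.
Line 2 (K-724, Zoros, 456 units, $77,105.04):
Base rate for K-724 is 11%.
Origin Zoros qualifies under the Talova–Zoros agreement and K-724 is covered: preferential rate 8.5% applies instead.
The additional-duty order on K-724 targets Belovia, not Zoros; it does not apply.
Duty = $77,105.04 × 8.5% = $6,553.93.
Total = $5,354.55 + $6,553.93 = $11,908.48.

$11,908.48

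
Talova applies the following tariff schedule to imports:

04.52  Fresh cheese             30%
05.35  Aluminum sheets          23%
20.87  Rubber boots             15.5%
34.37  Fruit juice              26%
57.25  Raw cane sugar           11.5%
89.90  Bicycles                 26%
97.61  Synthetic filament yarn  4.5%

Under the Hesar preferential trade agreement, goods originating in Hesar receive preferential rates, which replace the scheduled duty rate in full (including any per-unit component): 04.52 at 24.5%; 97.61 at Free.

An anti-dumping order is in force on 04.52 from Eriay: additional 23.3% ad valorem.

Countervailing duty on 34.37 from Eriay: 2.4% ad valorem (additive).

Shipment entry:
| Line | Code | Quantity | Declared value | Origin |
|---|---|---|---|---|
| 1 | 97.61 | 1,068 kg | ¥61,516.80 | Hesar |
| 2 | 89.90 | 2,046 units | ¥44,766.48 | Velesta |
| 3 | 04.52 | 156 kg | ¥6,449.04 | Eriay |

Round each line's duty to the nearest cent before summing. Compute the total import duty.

¥15,076.62

Line 1 (97.61, Hesar, 1,068 kg, ¥61,516.80):
Base rate for 97.61 is 4.5%.
Origin Hesar qualifies under the Talova–Hesar agreement and 97.61 is covered: preferential rate Free applies instead.
Duty = ¥61,516.80 × 0% = ¥0.00.
Line 2 (89.90, Velesta, 2,046 units, ¥44,766.48):
Base rate for 89.90 is 26%.
Duty = ¥44,766.48 × 26% = ¥11,639.28.
Line 3 (04.52, Eriay, 156 kg, ¥6,449.04):
Base rate for 04.52 is 30%.
04.52 has an FTA preferential rate, but origin Eriay is not Hesar; base rate stands.
Additional duty on 04.52 from Eriay: +23.3%. Applied ad valorem rate: 30% + 23.3% = 53.3%.
Duty = ¥6,449.04 × 53.3% = ¥3,437.34.
Total = ¥0.00 + ¥11,639.28 + ¥3,437.34 = ¥15,076.62.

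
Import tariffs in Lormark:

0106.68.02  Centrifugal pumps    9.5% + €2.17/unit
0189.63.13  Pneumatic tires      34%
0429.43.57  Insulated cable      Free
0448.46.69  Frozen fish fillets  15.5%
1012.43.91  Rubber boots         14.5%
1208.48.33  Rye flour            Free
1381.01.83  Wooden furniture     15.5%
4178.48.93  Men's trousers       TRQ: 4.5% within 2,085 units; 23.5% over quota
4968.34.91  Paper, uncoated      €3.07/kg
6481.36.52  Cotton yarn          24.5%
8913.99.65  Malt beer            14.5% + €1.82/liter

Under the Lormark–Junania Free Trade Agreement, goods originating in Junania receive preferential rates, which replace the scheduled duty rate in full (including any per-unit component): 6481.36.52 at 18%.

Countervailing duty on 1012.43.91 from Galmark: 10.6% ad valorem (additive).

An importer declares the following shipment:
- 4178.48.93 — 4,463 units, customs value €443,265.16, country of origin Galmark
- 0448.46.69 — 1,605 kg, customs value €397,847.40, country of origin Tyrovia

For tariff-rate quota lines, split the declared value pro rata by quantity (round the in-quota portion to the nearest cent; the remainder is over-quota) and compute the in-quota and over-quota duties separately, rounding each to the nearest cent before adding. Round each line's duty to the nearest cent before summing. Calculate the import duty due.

€126,488.05

Line 1 (4178.48.93, Galmark, 4,463 units, €443,265.16):
Code 4178.48.93 is under a tariff-rate quota (threshold 2,085 units). In-quota: 2,085 units at 4.5%; over-quota: 2,378 units at 23.5%.
Pro-rata value split: in-quota = €443,265.16 × 2,085/4,463 = €207,082.20; over-quota = €443,265.16 − €207,082.20 = €236,182.96.
In-quota duty = €207,082.20 × 4.5% = €9,318.70. Over-quota duty = €236,182.96 × 23.5% = €55,503.00.
Line duty = €9,318.70 + €55,503.00 = €64,821.70.
Line 2 (0448.46.69, Tyrovia, 1,605 kg, €397,847.40):
Base rate for 0448.46.69 is 15.5%.
Duty = €397,847.40 × 15.5% = €61,666.35.
Total = €64,821.70 + €61,666.35 = €126,488.05.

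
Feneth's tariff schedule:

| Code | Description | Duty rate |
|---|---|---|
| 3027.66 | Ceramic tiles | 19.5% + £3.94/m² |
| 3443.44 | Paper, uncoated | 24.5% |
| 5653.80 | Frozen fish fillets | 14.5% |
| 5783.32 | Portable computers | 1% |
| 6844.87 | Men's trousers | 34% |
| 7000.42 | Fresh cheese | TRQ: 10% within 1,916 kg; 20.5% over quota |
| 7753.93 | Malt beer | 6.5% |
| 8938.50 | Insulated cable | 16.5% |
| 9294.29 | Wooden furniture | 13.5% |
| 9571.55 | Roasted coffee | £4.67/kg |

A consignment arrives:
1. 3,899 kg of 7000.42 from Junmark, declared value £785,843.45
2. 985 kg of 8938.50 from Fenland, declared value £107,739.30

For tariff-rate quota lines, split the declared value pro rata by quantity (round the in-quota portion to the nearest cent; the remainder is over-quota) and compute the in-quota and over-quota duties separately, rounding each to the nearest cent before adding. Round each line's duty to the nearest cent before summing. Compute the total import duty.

Line 1 (7000.42, Junmark, 3,899 kg, £785,843.45):
Code 7000.42 is under a tariff-rate quota (threshold 1,916 kg). In-quota: 1,916 kg at 10%; over-quota: 1,983 kg at 20.5%.
Pro-rata value split: in-quota = £785,843.45 × 1,916/3,899 = £386,169.80; over-quota = £785,843.45 − £386,169.80 = £399,673.65.
In-quota duty = £386,169.80 × 10% = £38,616.98. Over-quota duty = £399,673.65 × 20.5% = £81,933.10.
Line duty = £38,616.98 + £81,933.10 = £120,550.08.
Line 2 (8938.50, Fenland, 985 kg, £107,739.30):
Base rate for 8938.50 is 16.5%.
Duty = £107,739.30 × 16.5% = £17,776.98.
Total = £120,550.08 + £17,776.98 = £138,327.06.

£138,327.06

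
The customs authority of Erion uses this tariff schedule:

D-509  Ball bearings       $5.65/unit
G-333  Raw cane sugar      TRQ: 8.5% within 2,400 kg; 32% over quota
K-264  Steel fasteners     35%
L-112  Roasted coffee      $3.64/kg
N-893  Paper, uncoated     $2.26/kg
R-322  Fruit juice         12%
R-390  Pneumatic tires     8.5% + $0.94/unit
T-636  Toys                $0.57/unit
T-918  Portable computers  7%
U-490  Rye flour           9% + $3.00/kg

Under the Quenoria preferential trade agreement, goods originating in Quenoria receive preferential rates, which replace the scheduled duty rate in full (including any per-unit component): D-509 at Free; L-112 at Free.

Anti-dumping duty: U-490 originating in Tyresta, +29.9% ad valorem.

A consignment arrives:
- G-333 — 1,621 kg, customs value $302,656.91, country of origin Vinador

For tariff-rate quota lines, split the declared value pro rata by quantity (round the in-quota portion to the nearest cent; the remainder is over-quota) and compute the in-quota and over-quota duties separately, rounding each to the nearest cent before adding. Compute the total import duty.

$25,725.84

Line 1 (G-333, Vinador, 1,621 kg, $302,656.91):
Code G-333 is under a tariff-rate quota (threshold 2,400 kg). Quantity 1,621 kg is within the quota, so the in-quota rate 8.5% applies to the full value.
Duty = $302,656.91 × 8.5% = $25,725.84.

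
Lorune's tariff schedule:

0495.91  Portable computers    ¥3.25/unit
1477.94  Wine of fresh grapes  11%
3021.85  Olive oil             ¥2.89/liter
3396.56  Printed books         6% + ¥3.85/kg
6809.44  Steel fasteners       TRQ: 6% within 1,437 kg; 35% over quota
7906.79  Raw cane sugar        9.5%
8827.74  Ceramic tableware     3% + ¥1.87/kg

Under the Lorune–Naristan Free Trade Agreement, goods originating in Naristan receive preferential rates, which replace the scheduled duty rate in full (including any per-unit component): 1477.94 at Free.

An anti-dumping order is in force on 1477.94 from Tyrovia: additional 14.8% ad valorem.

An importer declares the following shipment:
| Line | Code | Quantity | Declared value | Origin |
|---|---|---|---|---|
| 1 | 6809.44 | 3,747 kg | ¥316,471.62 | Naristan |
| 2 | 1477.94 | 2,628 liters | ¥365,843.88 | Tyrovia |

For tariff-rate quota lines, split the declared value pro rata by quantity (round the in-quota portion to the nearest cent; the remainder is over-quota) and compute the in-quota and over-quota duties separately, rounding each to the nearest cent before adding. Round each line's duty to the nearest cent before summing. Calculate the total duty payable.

¥169,955.77

Line 1 (6809.44, Naristan, 3,747 kg, ¥316,471.62):
Code 6809.44 is under a tariff-rate quota (threshold 1,437 kg). In-quota: 1,437 kg at 6%; over-quota: 2,310 kg at 35%.
Pro-rata value split: in-quota = ¥316,471.62 × 1,437/3,747 = ¥121,369.02; over-quota = ¥316,471.62 − ¥121,369.02 = ¥195,102.60.
In-quota duty = ¥121,369.02 × 6% = ¥7,282.14. Over-quota duty = ¥195,102.60 × 35% = ¥68,285.91.
Line duty = ¥7,282.14 + ¥68,285.91 = ¥75,568.05.
Line 2 (1477.94, Tyrovia, 2,628 liters, ¥365,843.88):
Base rate for 1477.94 is 11%.
1477.94 has an FTA preferential rate, but origin Tyrovia is not Naristan; base rate stands.
Additional duty on 1477.94 from Tyrovia: +14.8%. Applied ad valorem rate: 11% + 14.8% = 25.8%.
Duty = ¥365,843.88 × 25.8% = ¥94,387.72.
Total = ¥75,568.05 + ¥94,387.72 = ¥169,955.77.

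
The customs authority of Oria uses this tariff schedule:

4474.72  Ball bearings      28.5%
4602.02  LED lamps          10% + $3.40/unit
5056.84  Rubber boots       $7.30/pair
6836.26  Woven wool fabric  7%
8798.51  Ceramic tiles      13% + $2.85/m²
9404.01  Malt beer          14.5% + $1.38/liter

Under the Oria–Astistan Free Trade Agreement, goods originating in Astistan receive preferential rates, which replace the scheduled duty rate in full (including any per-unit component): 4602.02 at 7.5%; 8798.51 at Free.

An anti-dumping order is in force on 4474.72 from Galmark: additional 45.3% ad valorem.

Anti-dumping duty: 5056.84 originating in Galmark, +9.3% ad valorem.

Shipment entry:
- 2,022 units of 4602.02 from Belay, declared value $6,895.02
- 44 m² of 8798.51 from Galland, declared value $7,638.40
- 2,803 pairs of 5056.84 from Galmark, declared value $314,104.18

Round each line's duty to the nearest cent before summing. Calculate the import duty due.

$58,356.28

Line 1 (4602.02, Belay, 2,022 units, $6,895.02):
Base rate for 4602.02 is 10% + $3.40/unit.
4602.02 has an FTA preferential rate, but origin Belay is not Astistan; base rate stands.
Duty = $6,895.02 × 10% + 2,022 × $3.40 = $7,564.30.
Line 2 (8798.51, Galland, 44 m², $7,638.40):
Base rate for 8798.51 is 13% + $2.85/m².
8798.51 has an FTA preferential rate, but origin Galland is not Astistan; base rate stands.
Duty = $7,638.40 × 13% + 44 × $2.85 = $1,118.39.
Line 3 (5056.84, Galmark, 2,803 pairs, $314,104.18):
Base rate for 5056.84 is $7.30/pair.
Additional duty on 5056.84 from Galmark: +9.3% ad valorem. Applied ad valorem rate = 9.3%.
Duty = $314,104.18 × 9.3% + 2,803 × $7.30 = $49,673.59.
Total = $7,564.30 + $1,118.39 + $49,673.59 = $58,356.28.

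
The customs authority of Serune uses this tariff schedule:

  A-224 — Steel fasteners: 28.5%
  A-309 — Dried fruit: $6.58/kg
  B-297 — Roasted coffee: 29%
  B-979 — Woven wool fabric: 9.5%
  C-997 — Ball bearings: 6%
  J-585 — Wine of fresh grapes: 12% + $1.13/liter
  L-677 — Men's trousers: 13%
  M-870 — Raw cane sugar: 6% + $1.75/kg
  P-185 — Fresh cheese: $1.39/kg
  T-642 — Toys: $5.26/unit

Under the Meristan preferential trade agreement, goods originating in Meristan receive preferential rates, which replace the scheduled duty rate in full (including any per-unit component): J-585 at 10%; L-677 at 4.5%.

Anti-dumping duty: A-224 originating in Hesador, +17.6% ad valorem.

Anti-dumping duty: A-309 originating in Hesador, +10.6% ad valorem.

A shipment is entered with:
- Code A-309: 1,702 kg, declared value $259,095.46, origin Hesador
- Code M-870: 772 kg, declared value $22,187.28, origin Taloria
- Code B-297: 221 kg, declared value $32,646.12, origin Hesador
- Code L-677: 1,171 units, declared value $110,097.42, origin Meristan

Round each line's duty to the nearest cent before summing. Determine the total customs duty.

$55,767.27

Line 1 (A-309, Hesador, 1,702 kg, $259,095.46):
Base rate for A-309 is $6.58/kg.
Additional duty on A-309 from Hesador: +10.6% ad valorem. Applied ad valorem rate = 10.6%.
Duty = $259,095.46 × 10.6% + 1,702 × $6.58 = $38,663.28.
Line 2 (M-870, Taloria, 772 kg, $22,187.28):
Base rate for M-870 is 6% + $1.75/kg.
Duty = $22,187.28 × 6% + 772 × $1.75 = $2,682.24.
Line 3 (B-297, Hesador, 221 kg, $32,646.12):
Base rate for B-297 is 29%.
Duty = $32,646.12 × 29% = $9,467.37.
Line 4 (L-677, Meristan, 1,171 units, $110,097.42):
Base rate for L-677 is 13%.
Origin Meristan qualifies under the Serune–Meristan agreement and L-677 is covered: preferential rate 4.5% applies instead.
Duty = $110,097.42 × 4.5% = $4,954.38.
Total = $38,663.28 + $2,682.24 + $9,467.37 + $4,954.38 = $55,767.27.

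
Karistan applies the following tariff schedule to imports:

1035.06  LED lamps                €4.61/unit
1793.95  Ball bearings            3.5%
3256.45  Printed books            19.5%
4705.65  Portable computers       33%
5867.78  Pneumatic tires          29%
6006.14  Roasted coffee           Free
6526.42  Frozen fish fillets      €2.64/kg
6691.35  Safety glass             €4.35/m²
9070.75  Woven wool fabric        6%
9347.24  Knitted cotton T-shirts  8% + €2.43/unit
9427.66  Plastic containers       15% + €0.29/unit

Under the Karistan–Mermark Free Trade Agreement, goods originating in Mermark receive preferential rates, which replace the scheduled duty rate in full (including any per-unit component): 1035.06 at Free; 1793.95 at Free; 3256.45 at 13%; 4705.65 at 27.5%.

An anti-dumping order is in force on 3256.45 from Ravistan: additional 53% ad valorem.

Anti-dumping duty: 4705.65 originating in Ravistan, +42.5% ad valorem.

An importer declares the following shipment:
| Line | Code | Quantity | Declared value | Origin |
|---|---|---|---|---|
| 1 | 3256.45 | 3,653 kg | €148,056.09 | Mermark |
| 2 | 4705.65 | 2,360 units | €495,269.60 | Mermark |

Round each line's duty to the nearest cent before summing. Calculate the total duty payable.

€155,446.43

Line 1 (3256.45, Mermark, 3,653 kg, €148,056.09):
Base rate for 3256.45 is 19.5%.
Origin Mermark qualifies under the Karistan–Mermark agreement and 3256.45 is covered: preferential rate 13% applies instead.
The additional-duty order on 3256.45 targets Ravistan, not Mermark; it does not apply.
Duty = €148,056.09 × 13% = €19,247.29.
Line 2 (4705.65, Mermark, 2,360 units, €495,269.60):
Base rate for 4705.65 is 33%.
Origin Mermark qualifies under the Karistan–Mermark agreement and 4705.65 is covered: preferential rate 27.5% applies instead.
The additional-duty order on 4705.65 targets Ravistan, not Mermark; it does not apply.
Duty = €495,269.60 × 27.5% = €136,199.14.
Total = €19,247.29 + €136,199.14 = €155,446.43.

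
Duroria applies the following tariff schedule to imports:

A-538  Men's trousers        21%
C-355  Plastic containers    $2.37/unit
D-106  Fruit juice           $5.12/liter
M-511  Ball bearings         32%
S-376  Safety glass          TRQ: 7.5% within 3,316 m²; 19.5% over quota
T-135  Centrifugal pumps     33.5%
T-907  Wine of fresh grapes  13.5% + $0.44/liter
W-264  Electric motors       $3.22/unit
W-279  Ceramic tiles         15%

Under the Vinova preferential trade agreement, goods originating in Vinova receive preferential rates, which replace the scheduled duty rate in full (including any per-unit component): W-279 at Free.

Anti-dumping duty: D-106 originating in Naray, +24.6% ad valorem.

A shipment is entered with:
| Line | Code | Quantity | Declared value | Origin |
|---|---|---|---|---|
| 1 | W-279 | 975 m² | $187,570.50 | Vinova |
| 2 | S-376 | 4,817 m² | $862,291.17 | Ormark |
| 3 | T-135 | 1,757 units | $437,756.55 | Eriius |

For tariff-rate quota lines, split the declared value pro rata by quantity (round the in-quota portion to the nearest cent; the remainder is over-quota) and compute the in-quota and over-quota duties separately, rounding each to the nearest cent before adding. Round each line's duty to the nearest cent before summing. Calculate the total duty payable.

Line 1 (W-279, Vinova, 975 m², $187,570.50):
Base rate for W-279 is 15%.
Origin Vinova qualifies under the Duroria–Vinova agreement and W-279 is covered: preferential rate Free applies instead.
Duty = $187,570.50 × 0% = $0.00.
Line 2 (S-376, Ormark, 4,817 m², $862,291.17):
Code S-376 is under a tariff-rate quota (threshold 3,316 m²). In-quota: 3,316 m² at 7.5%; over-quota: 1,501 m² at 19.5%.
Pro-rata value split: in-quota = $862,291.17 × 3,316/4,817 = $593,597.16; over-quota = $862,291.17 − $593,597.16 = $268,694.01.
In-quota duty = $593,597.16 × 7.5% = $44,519.79. Over-quota duty = $268,694.01 × 19.5% = $52,395.33.
Line duty = $44,519.79 + $52,395.33 = $96,915.12.
Line 3 (T-135, Eriius, 1,757 units, $437,756.55):
Base rate for T-135 is 33.5%.
Duty = $437,756.55 × 33.5% = $146,648.44.
Total = $0.00 + $96,915.12 + $146,648.44 = $243,563.56.

$243,563.56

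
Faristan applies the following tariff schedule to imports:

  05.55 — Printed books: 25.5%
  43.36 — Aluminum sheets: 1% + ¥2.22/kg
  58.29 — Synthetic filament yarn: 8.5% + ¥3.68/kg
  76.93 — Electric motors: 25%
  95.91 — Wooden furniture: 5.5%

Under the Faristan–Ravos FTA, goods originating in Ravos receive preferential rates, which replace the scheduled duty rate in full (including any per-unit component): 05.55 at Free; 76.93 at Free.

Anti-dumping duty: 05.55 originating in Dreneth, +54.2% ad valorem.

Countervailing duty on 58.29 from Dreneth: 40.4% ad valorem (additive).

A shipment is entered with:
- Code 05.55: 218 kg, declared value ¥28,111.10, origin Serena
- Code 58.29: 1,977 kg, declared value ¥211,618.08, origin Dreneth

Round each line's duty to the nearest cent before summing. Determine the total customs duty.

Line 1 (05.55, Serena, 218 kg, ¥28,111.10):
Base rate for 05.55 is 25.5%.
05.55 has an FTA preferential rate, but origin Serena is not Ravos; base rate stands.
The additional-duty order on 05.55 targets Dreneth, not Serena; it does not apply.
Duty = ¥28,111.10 × 25.5% = ¥7,168.33.
Line 2 (58.29, Dreneth, 1,977 kg, ¥211,618.08):
Base rate for 58.29 is 8.5% + ¥3.68/kg.
Additional duty on 58.29 from Dreneth: +40.4%. Applied ad valorem rate: 8.5% + 40.4% = 48.9%.
Duty = ¥211,618.08 × 48.9% + 1,977 × ¥3.68 = ¥110,756.60.
Total = ¥7,168.33 + ¥110,756.60 = ¥117,924.93.

¥117,924.93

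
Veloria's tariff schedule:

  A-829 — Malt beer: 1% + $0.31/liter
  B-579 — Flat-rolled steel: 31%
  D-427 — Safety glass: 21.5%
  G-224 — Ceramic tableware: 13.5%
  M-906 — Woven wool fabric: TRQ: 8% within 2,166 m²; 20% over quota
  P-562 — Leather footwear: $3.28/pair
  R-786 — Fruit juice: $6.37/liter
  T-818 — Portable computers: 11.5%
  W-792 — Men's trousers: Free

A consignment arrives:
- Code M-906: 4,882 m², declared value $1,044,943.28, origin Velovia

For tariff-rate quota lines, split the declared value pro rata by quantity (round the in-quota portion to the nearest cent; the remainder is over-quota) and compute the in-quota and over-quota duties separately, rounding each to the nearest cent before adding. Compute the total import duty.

$153,355.38

Line 1 (M-906, Velovia, 4,882 m², $1,044,943.28):
Code M-906 is under a tariff-rate quota (threshold 2,166 m²). In-quota: 2,166 m² at 8%; over-quota: 2,716 m² at 20%.
Pro-rata value split: in-quota = $1,044,943.28 × 2,166/4,882 = $463,610.64; over-quota = $1,044,943.28 − $463,610.64 = $581,332.64.
In-quota duty = $463,610.64 × 8% = $37,088.85. Over-quota duty = $581,332.64 × 20% = $116,266.53.
Line duty = $37,088.85 + $116,266.53 = $153,355.38.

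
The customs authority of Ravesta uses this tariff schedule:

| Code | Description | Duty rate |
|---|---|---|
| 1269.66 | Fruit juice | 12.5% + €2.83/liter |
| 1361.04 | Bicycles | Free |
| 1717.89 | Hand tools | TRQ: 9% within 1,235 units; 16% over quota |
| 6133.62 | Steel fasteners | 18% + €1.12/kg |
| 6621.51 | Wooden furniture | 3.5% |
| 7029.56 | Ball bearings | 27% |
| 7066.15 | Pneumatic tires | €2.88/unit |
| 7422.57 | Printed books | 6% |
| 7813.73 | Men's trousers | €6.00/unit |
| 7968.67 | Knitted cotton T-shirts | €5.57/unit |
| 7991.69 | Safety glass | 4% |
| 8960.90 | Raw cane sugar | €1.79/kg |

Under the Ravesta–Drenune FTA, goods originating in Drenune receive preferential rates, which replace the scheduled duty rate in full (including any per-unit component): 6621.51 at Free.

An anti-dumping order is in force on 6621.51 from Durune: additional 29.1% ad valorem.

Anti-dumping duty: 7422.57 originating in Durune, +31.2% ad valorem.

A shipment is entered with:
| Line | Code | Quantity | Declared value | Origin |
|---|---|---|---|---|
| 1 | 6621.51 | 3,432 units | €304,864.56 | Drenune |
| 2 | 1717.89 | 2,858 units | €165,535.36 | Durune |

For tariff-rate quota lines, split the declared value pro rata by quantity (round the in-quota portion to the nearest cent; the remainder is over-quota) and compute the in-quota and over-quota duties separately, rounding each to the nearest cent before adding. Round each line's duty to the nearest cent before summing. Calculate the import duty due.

Line 1 (6621.51, Drenune, 3,432 units, €304,864.56):
Base rate for 6621.51 is 3.5%.
Origin Drenune qualifies under the Ravesta–Drenune agreement and 6621.51 is covered: preferential rate Free applies instead.
The additional-duty order on 6621.51 targets Durune, not Drenune; it does not apply.
Duty = €304,864.56 × 0% = €0.00.
Line 2 (1717.89, Durune, 2,858 units, €165,535.36):
Code 1717.89 is under a tariff-rate quota (threshold 1,235 units). In-quota: 1,235 units at 9%; over-quota: 1,623 units at 16%.
Pro-rata value split: in-quota = €165,535.36 × 1,235/2,858 = €71,531.20; over-quota = €165,535.36 − €71,531.20 = €94,004.16.
In-quota duty = €71,531.20 × 9% = €6,437.81. Over-quota duty = €94,004.16 × 16% = €15,040.67.
Line duty = €6,437.81 + €15,040.67 = €21,478.48.
Total = €0.00 + €21,478.48 = €21,478.48.

€21,478.48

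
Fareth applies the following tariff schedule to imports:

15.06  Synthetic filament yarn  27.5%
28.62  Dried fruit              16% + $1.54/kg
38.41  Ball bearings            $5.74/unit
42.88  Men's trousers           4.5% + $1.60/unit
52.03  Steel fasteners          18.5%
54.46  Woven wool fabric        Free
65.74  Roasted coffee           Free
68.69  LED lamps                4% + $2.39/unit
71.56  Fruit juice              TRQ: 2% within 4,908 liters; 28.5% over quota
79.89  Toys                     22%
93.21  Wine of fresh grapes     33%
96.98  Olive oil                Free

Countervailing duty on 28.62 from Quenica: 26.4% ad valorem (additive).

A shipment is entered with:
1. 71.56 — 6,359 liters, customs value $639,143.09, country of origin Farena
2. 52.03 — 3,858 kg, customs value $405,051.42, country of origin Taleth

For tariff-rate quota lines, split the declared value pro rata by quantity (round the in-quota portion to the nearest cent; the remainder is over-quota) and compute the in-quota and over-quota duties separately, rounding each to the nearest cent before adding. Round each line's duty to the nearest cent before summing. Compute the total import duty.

Line 1 (71.56, Farena, 6,359 liters, $639,143.09):
Code 71.56 is under a tariff-rate quota (threshold 4,908 liters). In-quota: 4,908 liters at 2%; over-quota: 1,451 liters at 28.5%.
Pro-rata value split: in-quota = $639,143.09 × 4,908/6,359 = $493,303.08; over-quota = $639,143.09 − $493,303.08 = $145,840.01.
In-quota duty = $493,303.08 × 2% = $9,866.06. Over-quota duty = $145,840.01 × 28.5% = $41,564.40.
Line duty = $9,866.06 + $41,564.40 = $51,430.46.
Line 2 (52.03, Taleth, 3,858 kg, $405,051.42):
Base rate for 52.03 is 18.5%.
Duty = $405,051.42 × 18.5% = $74,934.51.
Total = $51,430.46 + $74,934.51 = $126,364.97.

$126,364.97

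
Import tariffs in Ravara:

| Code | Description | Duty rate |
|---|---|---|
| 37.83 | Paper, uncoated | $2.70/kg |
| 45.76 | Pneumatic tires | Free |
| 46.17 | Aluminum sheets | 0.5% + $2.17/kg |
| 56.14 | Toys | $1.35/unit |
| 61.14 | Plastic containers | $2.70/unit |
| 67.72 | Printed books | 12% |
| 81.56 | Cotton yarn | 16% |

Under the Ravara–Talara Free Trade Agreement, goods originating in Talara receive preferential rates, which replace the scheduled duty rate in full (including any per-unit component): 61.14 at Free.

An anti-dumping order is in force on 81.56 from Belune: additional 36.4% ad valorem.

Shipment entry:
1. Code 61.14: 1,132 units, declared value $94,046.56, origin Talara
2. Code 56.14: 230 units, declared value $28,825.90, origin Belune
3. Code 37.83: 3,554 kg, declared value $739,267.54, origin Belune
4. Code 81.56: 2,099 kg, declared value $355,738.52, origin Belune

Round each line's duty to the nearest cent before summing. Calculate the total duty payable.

Line 1 (61.14, Talara, 1,132 units, $94,046.56):
Base rate for 61.14 is $2.70/unit.
Origin Talara qualifies under the Ravara–Talara agreement and 61.14 is covered: preferential rate Free applies instead.
Duty = $94,046.56 × 0% = $0.00.
Line 2 (56.14, Belune, 230 units, $28,825.90):
Base rate for 56.14 is $1.35/unit.
Duty = 230 × $1.35 = $310.50.
Line 3 (37.83, Belune, 3,554 kg, $739,267.54):
Base rate for 37.83 is $2.70/kg.
Duty = 3,554 × $2.70 = $9,595.80.
Line 4 (81.56, Belune, 2,099 kg, $355,738.52):
Base rate for 81.56 is 16%.
Additional duty on 81.56 from Belune: +36.4%. Applied ad valorem rate: 16% + 36.4% = 52.4%.
Duty = $355,738.52 × 52.4% = $186,406.98.
Total = $0.00 + $310.50 + $9,595.80 + $186,406.98 = $196,313.28.

$196,313.28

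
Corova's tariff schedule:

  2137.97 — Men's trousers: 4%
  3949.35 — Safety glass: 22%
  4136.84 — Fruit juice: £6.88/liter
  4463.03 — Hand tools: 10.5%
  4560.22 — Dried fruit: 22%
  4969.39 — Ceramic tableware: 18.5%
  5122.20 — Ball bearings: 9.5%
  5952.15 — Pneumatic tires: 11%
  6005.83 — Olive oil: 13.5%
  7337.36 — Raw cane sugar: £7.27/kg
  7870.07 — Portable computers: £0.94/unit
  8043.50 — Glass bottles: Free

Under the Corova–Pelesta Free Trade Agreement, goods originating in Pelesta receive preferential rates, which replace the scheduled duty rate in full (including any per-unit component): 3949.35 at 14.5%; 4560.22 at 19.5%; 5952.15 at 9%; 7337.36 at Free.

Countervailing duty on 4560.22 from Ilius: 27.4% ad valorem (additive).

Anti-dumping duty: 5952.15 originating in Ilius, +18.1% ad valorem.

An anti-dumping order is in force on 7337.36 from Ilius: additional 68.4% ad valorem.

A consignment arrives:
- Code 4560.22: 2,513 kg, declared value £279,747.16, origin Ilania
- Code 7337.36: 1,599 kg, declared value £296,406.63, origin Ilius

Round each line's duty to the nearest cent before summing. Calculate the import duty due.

Line 1 (4560.22, Ilania, 2,513 kg, £279,747.16):
Base rate for 4560.22 is 22%.
4560.22 has an FTA preferential rate, but origin Ilania is not Pelesta; base rate stands.
The additional-duty order on 4560.22 targets Ilius, not Ilania; it does not apply.
Duty = £279,747.16 × 22% = £61,544.38.
Line 2 (7337.36, Ilius, 1,599 kg, £296,406.63):
Base rate for 7337.36 is £7.27/kg.
7337.36 has an FTA preferential rate, but origin Ilius is not Pelesta; base rate stands.
Additional duty on 7337.36 from Ilius: +68.4% ad valorem. Applied ad valorem rate = 68.4%.
Duty = £296,406.63 × 68.4% + 1,599 × £7.27 = £214,366.86.
Total = £61,544.38 + £214,366.86 = £275,911.24.

£275,911.24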